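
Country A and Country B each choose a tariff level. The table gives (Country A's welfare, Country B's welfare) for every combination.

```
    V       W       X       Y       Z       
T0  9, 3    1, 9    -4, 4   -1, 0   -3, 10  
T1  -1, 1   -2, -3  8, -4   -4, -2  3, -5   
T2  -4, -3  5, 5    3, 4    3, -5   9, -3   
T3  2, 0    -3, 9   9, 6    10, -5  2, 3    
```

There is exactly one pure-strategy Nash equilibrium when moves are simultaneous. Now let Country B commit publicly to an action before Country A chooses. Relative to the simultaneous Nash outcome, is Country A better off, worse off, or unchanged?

Work backward from Country A's decision.
- V: Country A compares 9, -1, -4, 2 and picks T0; Country B would get 3.
- W: Country A compares 1, -2, 5, -3 and picks T2; Country B would get 5.
- X: Country A compares -4, 8, 3, 9 and picks T3; Country B would get 6.
- Y: Country A compares -1, -4, 3, 10 and picks T3; Country B would get -5.
- Z: Country A compares -3, 3, 9, 2 and picks T2; Country B would get -3.
Maximizing over 3, 5, 6, -5, -3, Country B chooses X. Subgame-perfect outcome: (T3, X) with payoffs (9, 6).
For the simultaneous game, intersect best replies.
Country A's best replies: V→T0; W→T2; X→T3; Y→T3; Z→T2.
Country B's best replies: T0→Z; T1→V; T2→W; T3→W.
Only (T2, W) has each player best-responding; Nash payoffs (5, 5).
Country A earns 9 sequentially versus 5 at the Nash outcome: better off.

better off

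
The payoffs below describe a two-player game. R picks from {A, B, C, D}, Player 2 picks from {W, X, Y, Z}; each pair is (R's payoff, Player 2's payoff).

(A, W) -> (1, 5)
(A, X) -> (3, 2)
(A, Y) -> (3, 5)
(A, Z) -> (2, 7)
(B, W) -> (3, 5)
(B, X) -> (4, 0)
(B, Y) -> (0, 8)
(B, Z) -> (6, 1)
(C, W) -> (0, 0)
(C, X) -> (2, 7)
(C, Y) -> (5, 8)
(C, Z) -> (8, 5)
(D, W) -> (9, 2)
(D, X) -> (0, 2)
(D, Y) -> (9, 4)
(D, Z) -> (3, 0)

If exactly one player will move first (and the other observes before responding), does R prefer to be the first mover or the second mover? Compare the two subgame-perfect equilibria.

If R leads: Player 2's best replies are A→Z, B→Y, C→Y, D→Y; R's induced payoffs 2, 0, 5, 9; outcome (D, Y), payoffs (9, 4).
If Player 2 leads: R's best replies are W→D, X→B, Y→D, Z→C; Player 2's induced payoffs 2, 0, 4, 5; outcome (C, Z), payoffs (8, 5).
R gets 9 moving first and 8 moving second, so R prefers to move first.

first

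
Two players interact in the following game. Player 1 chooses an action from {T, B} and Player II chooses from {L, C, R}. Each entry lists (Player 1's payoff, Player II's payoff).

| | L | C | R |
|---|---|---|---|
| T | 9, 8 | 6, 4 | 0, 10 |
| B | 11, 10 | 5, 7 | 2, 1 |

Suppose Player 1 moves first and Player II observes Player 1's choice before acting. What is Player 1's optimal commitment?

Backward induction with Player 1 moving first.
- T: Player II compares 8, 4, 10 and picks R; Player 1 would get 0.
- B: Player II compares 10, 7, 1 and picks L; Player 1 would get 11.
Maximizing over 0, 11, Player 1 chooses B. Subgame-perfect outcome: (B, L) with payoffs (11, 10).

B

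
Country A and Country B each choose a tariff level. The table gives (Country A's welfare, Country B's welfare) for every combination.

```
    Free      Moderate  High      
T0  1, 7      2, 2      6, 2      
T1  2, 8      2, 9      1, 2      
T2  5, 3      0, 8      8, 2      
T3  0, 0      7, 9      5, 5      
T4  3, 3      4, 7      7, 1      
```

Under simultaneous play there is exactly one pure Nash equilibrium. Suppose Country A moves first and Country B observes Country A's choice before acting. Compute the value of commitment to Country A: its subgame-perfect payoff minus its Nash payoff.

Country B best-responds to each possible Country A move:
- T0: Country B compares 7, 2, 2 and picks Free; Country A would get 1.
- T1: Country B compares 8, 9, 2 and picks Moderate; Country A would get 2.
- T2: Country B compares 3, 8, 2 and picks Moderate; Country A would get 0.
- T3: Country B compares 0, 9, 5 and picks Moderate; Country A would get 7.
- T4: Country B compares 3, 7, 1 and picks Moderate; Country A would get 4.
Maximizing over 1, 2, 0, 7, 4, Country A chooses T3. Subgame-perfect outcome: (T3, Moderate) with payoffs (7, 9).
Now find the simultaneous Nash equilibrium.
Country A's best replies: Free→T2; Moderate→T3; High→T2.
Country B's best replies: T0→Free; T1→Moderate; T2→Moderate; T3→Moderate; T4→Moderate.
The unique mutual best reply is (T3, Moderate), giving (7, 9).
Country A's commitment gain: 7 − 7 = 0.

0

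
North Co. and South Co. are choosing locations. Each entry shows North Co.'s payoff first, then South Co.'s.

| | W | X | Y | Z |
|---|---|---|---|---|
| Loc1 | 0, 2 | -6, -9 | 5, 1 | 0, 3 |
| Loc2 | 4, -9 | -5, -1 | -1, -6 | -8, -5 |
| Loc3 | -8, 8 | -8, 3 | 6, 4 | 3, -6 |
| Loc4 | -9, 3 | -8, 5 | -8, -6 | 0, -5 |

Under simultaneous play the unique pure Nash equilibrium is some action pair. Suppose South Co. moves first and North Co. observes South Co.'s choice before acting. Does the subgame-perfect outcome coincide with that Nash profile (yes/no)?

no

Solve by backward induction (South Co. leads).
- W: North Co. compares 0, 4, -8, -9 and picks Loc2; South Co. would get -9.
- X: North Co. compares -6, -5, -8, -8 and picks Loc2; South Co. would get -1.
- Y: North Co. compares 5, -1, 6, -8 and picks Loc3; South Co. would get 4.
- Z: North Co. compares 0, -8, 3, 0 and picks Loc3; South Co. would get -6.
Maximizing over -9, -1, 4, -6, South Co. chooses Y. Subgame-perfect outcome: (Loc3, Y) with payoffs (6, 4).
Under simultaneous play:
North Co.'s best replies: W→Loc2; X→Loc2; Y→Loc3; Z→Loc3.
South Co.'s best replies: Loc1→Z; Loc2→X; Loc3→W; Loc4→X.
Only (Loc2, X) has each player best-responding; Nash payoffs (-5, -1).
Sequential outcome (Loc3, Y) differs from the Nash profile (Loc2, X).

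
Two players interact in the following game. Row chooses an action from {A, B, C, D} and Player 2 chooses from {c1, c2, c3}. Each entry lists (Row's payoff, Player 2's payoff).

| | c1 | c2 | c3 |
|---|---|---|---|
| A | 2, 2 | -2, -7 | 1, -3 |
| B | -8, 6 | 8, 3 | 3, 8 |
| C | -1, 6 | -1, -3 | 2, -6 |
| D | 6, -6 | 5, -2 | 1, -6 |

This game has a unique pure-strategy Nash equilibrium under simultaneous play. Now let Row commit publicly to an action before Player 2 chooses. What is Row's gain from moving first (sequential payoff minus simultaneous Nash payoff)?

2

Backward induction with Row moving first.
- A: Player 2 compares 2, -7, -3 and picks c1; Row would get 2.
- B: Player 2 compares 6, 3, 8 and picks c3; Row would get 3.
- C: Player 2 compares 6, -3, -6 and picks c1; Row would get -1.
- D: Player 2 compares -6, -2, -6 and picks c2; Row would get 5.
Maximizing over 2, 3, -1, 5, Row chooses D. Subgame-perfect outcome: (D, c2) with payoffs (5, -2).
For the simultaneous game, intersect best replies.
Row's best replies: c1→D; c2→B; c3→B.
Player 2's best replies: A→c1; B→c3; C→c1; D→c2.
Only (B, c3) has each player best-responding; Nash payoffs (3, 8).
Row's commitment gain: 5 − 3 = 2.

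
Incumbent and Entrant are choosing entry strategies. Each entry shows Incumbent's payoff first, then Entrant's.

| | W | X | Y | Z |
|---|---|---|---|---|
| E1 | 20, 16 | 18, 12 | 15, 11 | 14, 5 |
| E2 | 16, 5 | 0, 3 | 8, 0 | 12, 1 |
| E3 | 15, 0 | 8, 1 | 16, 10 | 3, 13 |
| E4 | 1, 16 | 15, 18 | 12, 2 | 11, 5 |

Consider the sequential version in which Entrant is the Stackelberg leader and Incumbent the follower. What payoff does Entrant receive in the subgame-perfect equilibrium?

Solve by backward induction (Entrant leads).
- W: Incumbent compares 20, 16, 15, 1 and picks E1; Entrant would get 16.
- X: Incumbent compares 18, 0, 8, 15 and picks E1; Entrant would get 12.
- Y: Incumbent compares 15, 8, 16, 12 and picks E3; Entrant would get 10.
- Z: Incumbent compares 14, 12, 3, 11 and picks E1; Entrant would get 5.
Entrant's induced payoffs are 16, 12, 10, 5, so Entrant commits to W. Subgame-perfect outcome: (E1, W) with payoffs (20, 16).

16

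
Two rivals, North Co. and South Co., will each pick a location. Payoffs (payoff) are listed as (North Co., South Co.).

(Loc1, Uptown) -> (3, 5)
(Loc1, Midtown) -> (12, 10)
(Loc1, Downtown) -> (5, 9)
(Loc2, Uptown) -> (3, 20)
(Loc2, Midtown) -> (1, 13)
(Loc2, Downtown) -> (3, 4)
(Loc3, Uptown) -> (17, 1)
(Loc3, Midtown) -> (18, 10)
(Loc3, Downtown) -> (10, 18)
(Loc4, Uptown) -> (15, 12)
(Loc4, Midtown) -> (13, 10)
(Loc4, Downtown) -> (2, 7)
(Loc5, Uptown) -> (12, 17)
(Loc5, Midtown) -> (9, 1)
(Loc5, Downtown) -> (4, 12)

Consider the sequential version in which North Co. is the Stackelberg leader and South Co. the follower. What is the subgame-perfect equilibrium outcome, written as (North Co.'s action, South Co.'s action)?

(Loc4, Uptown)

South Co. best-responds to each possible North Co. move:
- Loc1: BR = Midtown, leader payoff 12.
- Loc2: BR = Uptown, leader payoff 3.
- Loc3: BR = Downtown, leader payoff 10.
- Loc4: BR = Uptown, leader payoff 15.
- Loc5: BR = Uptown, leader payoff 12.
Among 12, 3, 10, 15, 12, the best is 15 at Loc4. Subgame-perfect outcome: (Loc4, Uptown) with payoffs (15, 12).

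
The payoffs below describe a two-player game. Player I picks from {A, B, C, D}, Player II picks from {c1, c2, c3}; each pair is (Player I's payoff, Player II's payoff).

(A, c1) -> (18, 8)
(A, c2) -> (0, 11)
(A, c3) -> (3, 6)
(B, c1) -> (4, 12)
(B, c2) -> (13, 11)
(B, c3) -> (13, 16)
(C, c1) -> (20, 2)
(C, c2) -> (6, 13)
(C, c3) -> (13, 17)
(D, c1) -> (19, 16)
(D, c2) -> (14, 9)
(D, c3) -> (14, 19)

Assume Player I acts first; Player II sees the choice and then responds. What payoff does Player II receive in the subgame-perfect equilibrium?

Solve by backward induction (Player I leads).
- A: BR = c2, leader payoff 0.
- B: BR = c3, leader payoff 13.
- C: BR = c3, leader payoff 13.
- D: BR = c3, leader payoff 14.
Player I's induced payoffs are 0, 13, 13, 14, so Player I commits to D. Subgame-perfect outcome: (D, c3) with payoffs (14, 19).

19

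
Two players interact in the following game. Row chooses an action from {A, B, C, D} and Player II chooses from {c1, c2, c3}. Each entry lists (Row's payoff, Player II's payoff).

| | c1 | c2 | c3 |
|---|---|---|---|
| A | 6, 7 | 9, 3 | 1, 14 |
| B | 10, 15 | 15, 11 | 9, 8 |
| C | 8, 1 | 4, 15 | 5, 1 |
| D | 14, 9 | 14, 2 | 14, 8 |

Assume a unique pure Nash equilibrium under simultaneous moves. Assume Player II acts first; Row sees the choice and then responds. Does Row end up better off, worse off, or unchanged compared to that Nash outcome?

Backward induction with Player II moving first.
- c1: BR = D, leader payoff 9.
- c2: BR = B, leader payoff 11.
- c3: BR = D, leader payoff 8.
Maximizing over 9, 11, 8, Player II chooses c2. Subgame-perfect outcome: (B, c2) with payoffs (15, 11).
Now find the simultaneous Nash equilibrium.
Row's best replies: c1→D; c2→B; c3→D.
Player II's best replies: A→c3; B→c1; C→c2; D→c1.
The unique mutual best reply is (D, c1), giving (14, 9).
Row earns 15 sequentially versus 14 at the Nash outcome: better off.

better off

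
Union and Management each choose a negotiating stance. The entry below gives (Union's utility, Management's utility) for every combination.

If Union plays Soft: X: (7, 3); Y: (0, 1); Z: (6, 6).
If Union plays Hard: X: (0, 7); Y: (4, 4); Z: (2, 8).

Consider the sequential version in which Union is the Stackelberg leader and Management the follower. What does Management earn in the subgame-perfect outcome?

Work backward from Management's decision.
- Soft: BR = Z, leader payoff 6.
- Hard: BR = Z, leader payoff 2.
Among 6, 2, the best is 6 at Soft. Subgame-perfect outcome: (Soft, Z) with payoffs (6, 6).

6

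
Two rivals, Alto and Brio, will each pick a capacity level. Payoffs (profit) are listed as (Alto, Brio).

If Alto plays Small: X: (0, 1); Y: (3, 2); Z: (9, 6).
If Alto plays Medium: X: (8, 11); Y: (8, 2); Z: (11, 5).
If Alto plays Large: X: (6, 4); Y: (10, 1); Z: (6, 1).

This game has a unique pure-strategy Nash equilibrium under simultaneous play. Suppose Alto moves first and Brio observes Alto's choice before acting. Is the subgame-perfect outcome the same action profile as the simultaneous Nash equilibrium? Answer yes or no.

no

Work backward from Brio's decision.
- Small: BR = Z, leader payoff 9.
- Medium: BR = X, leader payoff 8.
- Large: BR = X, leader payoff 6.
Alto's induced payoffs are 9, 8, 6, so Alto commits to Small. Subgame-perfect outcome: (Small, Z) with payoffs (9, 6).
Under simultaneous play:
Alto's best replies: X→Medium; Y→Large; Z→Medium.
Brio's best replies: Small→Z; Medium→X; Large→X.
The unique mutual best reply is (Medium, X), giving (8, 11).
Sequential outcome (Small, Z) differs from the Nash profile (Medium, X).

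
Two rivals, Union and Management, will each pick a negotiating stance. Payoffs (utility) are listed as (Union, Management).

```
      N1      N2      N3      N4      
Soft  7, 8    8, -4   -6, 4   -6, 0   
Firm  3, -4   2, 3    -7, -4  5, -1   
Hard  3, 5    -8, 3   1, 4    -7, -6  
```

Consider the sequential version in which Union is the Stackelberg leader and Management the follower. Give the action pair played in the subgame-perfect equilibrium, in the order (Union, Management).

(Soft, N1)

Backward induction with Union moving first.
- Soft → Management plays N1 (best of 8, -4, 4, 0); Union gets 7.
- Firm → Management plays N2 (best of -4, 3, -4, -1); Union gets 2.
- Hard → Management plays N1 (best of 5, 3, 4, -6); Union gets 3.
Union's induced payoffs are 7, 2, 3, so Union commits to Soft. Subgame-perfect outcome: (Soft, N1) with payoffs (7, 8).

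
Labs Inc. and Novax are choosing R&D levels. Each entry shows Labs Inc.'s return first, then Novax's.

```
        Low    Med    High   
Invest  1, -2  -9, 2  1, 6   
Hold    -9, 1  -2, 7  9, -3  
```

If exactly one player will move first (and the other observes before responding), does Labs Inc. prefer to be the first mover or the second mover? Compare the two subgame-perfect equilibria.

first

If Labs Inc. leads: Novax's best replies are Invest→High, Hold→Med; Labs Inc.'s induced payoffs 1, -2; outcome (Invest, High), payoffs (1, 6).
If Novax leads: Labs Inc.'s best replies are Low→Invest, Med→Hold, High→Hold; Novax's induced payoffs -2, 7, -3; outcome (Hold, Med), payoffs (-2, 7).
Labs Inc. gets 1 moving first and -2 moving second, so Labs Inc. prefers to move first.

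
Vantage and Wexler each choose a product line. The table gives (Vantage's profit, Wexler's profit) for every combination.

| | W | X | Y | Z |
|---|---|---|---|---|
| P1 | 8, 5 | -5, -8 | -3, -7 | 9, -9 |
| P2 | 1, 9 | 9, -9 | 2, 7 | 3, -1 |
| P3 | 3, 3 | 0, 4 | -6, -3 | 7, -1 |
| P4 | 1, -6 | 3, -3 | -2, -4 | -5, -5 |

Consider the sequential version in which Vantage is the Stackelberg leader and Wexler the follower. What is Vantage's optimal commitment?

Work backward from Wexler's decision.
- P1: BR = W, leader payoff 8.
- P2: BR = W, leader payoff 1.
- P3: BR = X, leader payoff 0.
- P4: BR = X, leader payoff 3.
Vantage's induced payoffs are 8, 1, 0, 3, so Vantage commits to P1. Subgame-perfect outcome: (P1, W) with payoffs (8, 5).

P1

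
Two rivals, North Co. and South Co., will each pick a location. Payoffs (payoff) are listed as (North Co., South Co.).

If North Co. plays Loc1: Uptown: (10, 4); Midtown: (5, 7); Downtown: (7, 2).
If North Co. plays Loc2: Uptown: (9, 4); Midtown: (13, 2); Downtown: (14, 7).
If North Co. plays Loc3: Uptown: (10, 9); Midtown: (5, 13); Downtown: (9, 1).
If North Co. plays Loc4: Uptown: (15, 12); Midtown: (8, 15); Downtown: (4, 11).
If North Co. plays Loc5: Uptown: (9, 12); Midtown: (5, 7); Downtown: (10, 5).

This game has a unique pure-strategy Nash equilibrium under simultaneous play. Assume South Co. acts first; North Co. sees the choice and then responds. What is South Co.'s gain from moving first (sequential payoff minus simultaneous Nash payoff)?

5

Backward induction with South Co. moving first.
- Uptown: North Co. compares 10, 9, 10, 15, 9 and picks Loc4; South Co. would get 12.
- Midtown: North Co. compares 5, 13, 5, 8, 5 and picks Loc2; South Co. would get 2.
- Downtown: North Co. compares 7, 14, 9, 4, 10 and picks Loc2; South Co. would get 7.
Maximizing over 12, 2, 7, South Co. chooses Uptown. Subgame-perfect outcome: (Loc4, Uptown) with payoffs (15, 12).
Now find the simultaneous Nash equilibrium.
North Co.'s best replies: Uptown→Loc4; Midtown→Loc2; Downtown→Loc2.
South Co.'s best replies: Loc1→Midtown; Loc2→Downtown; Loc3→Midtown; Loc4→Midtown; Loc5→Uptown.
Only (Loc2, Downtown) has each player best-responding; Nash payoffs (14, 7).
South Co.'s commitment gain: 12 − 7 = 5.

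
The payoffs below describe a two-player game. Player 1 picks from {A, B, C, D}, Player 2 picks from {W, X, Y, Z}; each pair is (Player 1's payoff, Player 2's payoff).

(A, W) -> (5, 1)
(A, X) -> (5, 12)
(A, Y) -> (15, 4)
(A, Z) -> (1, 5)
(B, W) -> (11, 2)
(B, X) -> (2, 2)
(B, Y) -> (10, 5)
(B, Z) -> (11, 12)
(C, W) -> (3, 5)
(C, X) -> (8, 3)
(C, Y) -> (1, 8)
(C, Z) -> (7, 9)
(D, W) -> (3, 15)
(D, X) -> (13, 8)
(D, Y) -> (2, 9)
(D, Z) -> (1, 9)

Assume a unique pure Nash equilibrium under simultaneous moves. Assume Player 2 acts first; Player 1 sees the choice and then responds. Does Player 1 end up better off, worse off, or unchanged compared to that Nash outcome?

unchanged

Player 1 best-responds to each possible Player 2 move:
- W → Player 1 plays B (best of 5, 11, 3, 3); Player 2 gets 2.
- X → Player 1 plays D (best of 5, 2, 8, 13); Player 2 gets 8.
- Y → Player 1 plays A (best of 15, 10, 1, 2); Player 2 gets 4.
- Z → Player 1 plays B (best of 1, 11, 7, 1); Player 2 gets 12.
Maximizing over 2, 8, 4, 12, Player 2 chooses Z. Subgame-perfect outcome: (B, Z) with payoffs (11, 12).
Under simultaneous play:
Player 1's best replies: W→B; X→D; Y→A; Z→B.
Player 2's best replies: A→X; B→Z; C→Z; D→W.
The unique mutual best reply is (B, Z), giving (11, 12).
Player 1 earns 11 sequentially versus 11 at the Nash outcome: unchanged.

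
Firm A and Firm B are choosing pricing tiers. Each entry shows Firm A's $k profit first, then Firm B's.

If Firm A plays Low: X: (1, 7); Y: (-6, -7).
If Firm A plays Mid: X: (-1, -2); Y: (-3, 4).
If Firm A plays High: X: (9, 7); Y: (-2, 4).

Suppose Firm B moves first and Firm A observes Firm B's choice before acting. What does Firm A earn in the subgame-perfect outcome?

9

Backward induction with Firm B moving first.
- X → Firm A plays High (best of 1, -1, 9); Firm B gets 7.
- Y → Firm A plays High (best of -6, -3, -2); Firm B gets 4.
Among 7, 4, the best is 7 at X. Subgame-perfect outcome: (High, X) with payoffs (9, 7).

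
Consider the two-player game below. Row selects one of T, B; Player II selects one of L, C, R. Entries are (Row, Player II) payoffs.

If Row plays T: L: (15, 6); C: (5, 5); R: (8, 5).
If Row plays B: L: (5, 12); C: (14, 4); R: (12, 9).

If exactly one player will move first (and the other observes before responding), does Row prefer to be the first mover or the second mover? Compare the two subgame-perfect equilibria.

first

If Row leads: Player II's best replies are T→L, B→L; Row's induced payoffs 15, 5; outcome (T, L), payoffs (15, 6).
If Player II leads: Row's best replies are L→T, C→B, R→B; Player II's induced payoffs 6, 4, 9; outcome (B, R), payoffs (12, 9).
Row gets 15 moving first and 12 moving second, so Row prefers to move first.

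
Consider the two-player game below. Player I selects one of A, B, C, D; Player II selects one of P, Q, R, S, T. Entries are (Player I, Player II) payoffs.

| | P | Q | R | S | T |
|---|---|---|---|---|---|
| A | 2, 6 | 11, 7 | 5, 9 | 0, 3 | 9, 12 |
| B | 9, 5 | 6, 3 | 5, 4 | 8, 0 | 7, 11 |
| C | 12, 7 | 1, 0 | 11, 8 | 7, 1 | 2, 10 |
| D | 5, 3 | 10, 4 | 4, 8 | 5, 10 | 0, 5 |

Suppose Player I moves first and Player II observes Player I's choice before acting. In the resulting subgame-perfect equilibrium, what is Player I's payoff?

Work backward from Player II's decision.
- A: BR = T, leader payoff 9.
- B: BR = T, leader payoff 7.
- C: BR = T, leader payoff 2.
- D: BR = S, leader payoff 5.
Player I's induced payoffs are 9, 7, 2, 5, so Player I commits to A. Subgame-perfect outcome: (A, T) with payoffs (9, 12).

9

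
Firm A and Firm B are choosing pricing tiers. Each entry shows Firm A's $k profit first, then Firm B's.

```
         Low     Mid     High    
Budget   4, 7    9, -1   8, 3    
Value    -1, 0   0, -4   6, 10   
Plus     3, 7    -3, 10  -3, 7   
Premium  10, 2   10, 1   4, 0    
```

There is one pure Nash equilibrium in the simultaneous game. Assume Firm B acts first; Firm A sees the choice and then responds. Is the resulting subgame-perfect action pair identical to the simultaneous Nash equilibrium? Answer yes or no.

no

Firm A best-responds to each possible Firm B move:
- Low → Firm A plays Premium (best of 4, -1, 3, 10); Firm B gets 2.
- Mid → Firm A plays Premium (best of 9, 0, -3, 10); Firm B gets 1.
- High → Firm A plays Budget (best of 8, 6, -3, 4); Firm B gets 3.
Among 2, 1, 3, the best is 3 at High. Subgame-perfect outcome: (Budget, High) with payoffs (8, 3).
Now find the simultaneous Nash equilibrium.
Firm A's best replies: Low→Premium; Mid→Premium; High→Budget.
Firm B's best replies: Budget→Low; Value→High; Plus→Mid; Premium→Low.
Only (Premium, Low) has each player best-responding; Nash payoffs (10, 2).
Sequential outcome (Budget, High) differs from the Nash profile (Premium, Low).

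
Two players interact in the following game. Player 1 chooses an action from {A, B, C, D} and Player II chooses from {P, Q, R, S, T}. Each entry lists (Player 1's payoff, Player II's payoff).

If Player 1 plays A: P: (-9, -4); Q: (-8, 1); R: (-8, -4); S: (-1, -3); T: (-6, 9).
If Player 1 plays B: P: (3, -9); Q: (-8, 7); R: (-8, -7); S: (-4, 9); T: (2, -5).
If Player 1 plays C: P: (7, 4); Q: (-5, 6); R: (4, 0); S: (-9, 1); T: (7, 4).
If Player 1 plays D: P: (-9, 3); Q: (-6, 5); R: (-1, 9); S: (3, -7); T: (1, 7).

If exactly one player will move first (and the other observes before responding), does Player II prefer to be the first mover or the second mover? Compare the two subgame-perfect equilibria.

If Player 1 leads: Player II's best replies are A→T, B→S, C→Q, D→R; Player 1's induced payoffs -6, -4, -5, -1; outcome (D, R), payoffs (-1, 9).
If Player II leads: Player 1's best replies are P→C, Q→C, R→C, S→D, T→C; Player II's induced payoffs 4, 6, 0, -7, 4; outcome (C, Q), payoffs (-5, 6).
Player II gets 6 moving first and 9 moving second, so Player II prefers to move second.

second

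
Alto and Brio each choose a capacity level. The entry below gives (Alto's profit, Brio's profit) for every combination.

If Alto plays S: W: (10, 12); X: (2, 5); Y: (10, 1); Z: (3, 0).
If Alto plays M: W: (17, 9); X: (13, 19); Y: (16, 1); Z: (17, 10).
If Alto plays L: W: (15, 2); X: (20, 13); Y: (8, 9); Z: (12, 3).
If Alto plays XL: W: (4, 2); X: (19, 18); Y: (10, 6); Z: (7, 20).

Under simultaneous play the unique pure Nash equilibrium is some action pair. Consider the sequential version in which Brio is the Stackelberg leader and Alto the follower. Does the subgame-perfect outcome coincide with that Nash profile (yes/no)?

Solve by backward induction (Brio leads).
- W → Alto plays M (best of 10, 17, 15, 4); Brio gets 9.
- X → Alto plays L (best of 2, 13, 20, 19); Brio gets 13.
- Y → Alto plays M (best of 10, 16, 8, 10); Brio gets 1.
- Z → Alto plays M (best of 3, 17, 12, 7); Brio gets 10.
Brio's induced payoffs are 9, 13, 1, 10, so Brio commits to X. Subgame-perfect outcome: (L, X) with payoffs (20, 13).
Now find the simultaneous Nash equilibrium.
Alto's best replies: W→M; X→L; Y→M; Z→M.
Brio's best replies: S→W; M→X; L→X; XL→Z.
The unique mutual best reply is (L, X), giving (20, 13).
Sequential outcome (L, X) coincides with the Nash profile (L, X).

yes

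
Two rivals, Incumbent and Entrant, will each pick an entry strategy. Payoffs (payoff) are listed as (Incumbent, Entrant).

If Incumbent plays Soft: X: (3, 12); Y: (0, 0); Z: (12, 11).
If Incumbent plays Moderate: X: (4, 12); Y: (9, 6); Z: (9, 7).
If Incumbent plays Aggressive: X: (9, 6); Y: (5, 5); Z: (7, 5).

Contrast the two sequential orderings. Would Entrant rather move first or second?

first

If Incumbent leads: Entrant's best replies are Soft→X, Moderate→X, Aggressive→X; Incumbent's induced payoffs 3, 4, 9; outcome (Aggressive, X), payoffs (9, 6).
If Entrant leads: Incumbent's best replies are X→Aggressive, Y→Moderate, Z→Soft; Entrant's induced payoffs 6, 6, 11; outcome (Soft, Z), payoffs (12, 11).
Entrant gets 11 moving first and 6 moving second, so Entrant prefers to move first.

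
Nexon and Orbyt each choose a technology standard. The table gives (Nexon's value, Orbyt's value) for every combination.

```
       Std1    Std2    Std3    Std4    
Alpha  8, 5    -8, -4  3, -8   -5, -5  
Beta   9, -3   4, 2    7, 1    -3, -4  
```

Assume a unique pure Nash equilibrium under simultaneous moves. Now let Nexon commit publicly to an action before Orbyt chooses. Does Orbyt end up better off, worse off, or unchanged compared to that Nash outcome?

better off

Backward induction with Nexon moving first.
- Alpha: BR = Std1, leader payoff 8.
- Beta: BR = Std2, leader payoff 4.
Nexon's induced payoffs are 8, 4, so Nexon commits to Alpha. Subgame-perfect outcome: (Alpha, Std1) with payoffs (8, 5).
Now find the simultaneous Nash equilibrium.
Nexon's best replies: Std1→Beta; Std2→Beta; Std3→Beta; Std4→Beta.
Orbyt's best replies: Alpha→Std1; Beta→Std2.
Only (Beta, Std2) has each player best-responding; Nash payoffs (4, 2).
Orbyt earns 5 sequentially versus 2 at the Nash outcome: better off.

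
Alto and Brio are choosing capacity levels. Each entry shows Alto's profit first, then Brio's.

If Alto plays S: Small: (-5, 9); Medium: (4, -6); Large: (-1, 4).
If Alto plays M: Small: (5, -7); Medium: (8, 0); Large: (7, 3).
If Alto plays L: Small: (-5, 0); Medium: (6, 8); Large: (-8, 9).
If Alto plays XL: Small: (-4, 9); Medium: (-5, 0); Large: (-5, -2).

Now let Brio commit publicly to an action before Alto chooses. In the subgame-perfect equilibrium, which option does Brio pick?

Large

Alto best-responds to each possible Brio move:
- Small → Alto plays M (best of -5, 5, -5, -4); Brio gets -7.
- Medium → Alto plays M (best of 4, 8, 6, -5); Brio gets 0.
- Large → Alto plays M (best of -1, 7, -8, -5); Brio gets 3.
Brio's induced payoffs are -7, 0, 3, so Brio commits to Large. Subgame-perfect outcome: (M, Large) with payoffs (7, 3).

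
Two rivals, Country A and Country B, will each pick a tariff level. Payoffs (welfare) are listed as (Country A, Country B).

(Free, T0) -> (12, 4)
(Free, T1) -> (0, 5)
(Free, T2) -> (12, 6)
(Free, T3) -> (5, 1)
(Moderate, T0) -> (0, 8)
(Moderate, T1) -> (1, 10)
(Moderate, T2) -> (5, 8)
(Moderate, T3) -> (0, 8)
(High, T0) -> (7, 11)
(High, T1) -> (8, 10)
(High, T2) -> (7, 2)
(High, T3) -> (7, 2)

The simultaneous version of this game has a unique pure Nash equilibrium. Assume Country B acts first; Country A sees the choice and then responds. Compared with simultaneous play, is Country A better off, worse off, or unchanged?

worse off

Work backward from Country A's decision.
- T0 → Country A plays Free (best of 12, 0, 7); Country B gets 4.
- T1 → Country A plays High (best of 0, 1, 8); Country B gets 10.
- T2 → Country A plays Free (best of 12, 5, 7); Country B gets 6.
- T3 → Country A plays High (best of 5, 0, 7); Country B gets 2.
Maximizing over 4, 10, 6, 2, Country B chooses T1. Subgame-perfect outcome: (High, T1) with payoffs (8, 10).
Under simultaneous play:
Country A's best replies: T0→Free; T1→High; T2→Free; T3→High.
Country B's best replies: Free→T2; Moderate→T1; High→T0.
The unique mutual best reply is (Free, T2), giving (12, 6).
Country A earns 8 sequentially versus 12 at the Nash outcome: worse off.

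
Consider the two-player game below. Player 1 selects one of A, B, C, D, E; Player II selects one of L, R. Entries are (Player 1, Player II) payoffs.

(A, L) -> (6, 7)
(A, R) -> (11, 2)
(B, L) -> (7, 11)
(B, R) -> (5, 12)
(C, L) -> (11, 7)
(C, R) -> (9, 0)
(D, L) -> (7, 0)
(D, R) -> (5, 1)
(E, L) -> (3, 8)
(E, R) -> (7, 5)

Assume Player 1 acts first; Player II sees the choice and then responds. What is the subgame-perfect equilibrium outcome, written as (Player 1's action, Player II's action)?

Work backward from Player II's decision.
- A: Player II compares 7, 2 and picks L; Player 1 would get 6.
- B: Player II compares 11, 12 and picks R; Player 1 would get 5.
- C: Player II compares 7, 0 and picks L; Player 1 would get 11.
- D: Player II compares 0, 1 and picks R; Player 1 would get 5.
- E: Player II compares 8, 5 and picks L; Player 1 would get 3.
Among 6, 5, 11, 5, 3, the best is 11 at C. Subgame-perfect outcome: (C, L) with payoffs (11, 7).

(C, L)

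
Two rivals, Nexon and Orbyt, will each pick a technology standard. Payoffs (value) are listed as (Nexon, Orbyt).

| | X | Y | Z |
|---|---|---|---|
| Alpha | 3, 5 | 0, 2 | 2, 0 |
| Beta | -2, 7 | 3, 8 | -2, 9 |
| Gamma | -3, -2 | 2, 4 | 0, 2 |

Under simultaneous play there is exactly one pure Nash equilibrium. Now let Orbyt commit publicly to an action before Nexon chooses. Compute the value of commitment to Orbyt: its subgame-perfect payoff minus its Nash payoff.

Backward induction with Orbyt moving first.
- X: BR = Alpha, leader payoff 5.
- Y: BR = Beta, leader payoff 8.
- Z: BR = Alpha, leader payoff 0.
Maximizing over 5, 8, 0, Orbyt chooses Y. Subgame-perfect outcome: (Beta, Y) with payoffs (3, 8).
Now find the simultaneous Nash equilibrium.
Nexon's best replies: X→Alpha; Y→Beta; Z→Alpha.
Orbyt's best replies: Alpha→X; Beta→Z; Gamma→Y.
The unique mutual best reply is (Alpha, X), giving (3, 5).
Orbyt's commitment gain: 8 − 5 = 3.

3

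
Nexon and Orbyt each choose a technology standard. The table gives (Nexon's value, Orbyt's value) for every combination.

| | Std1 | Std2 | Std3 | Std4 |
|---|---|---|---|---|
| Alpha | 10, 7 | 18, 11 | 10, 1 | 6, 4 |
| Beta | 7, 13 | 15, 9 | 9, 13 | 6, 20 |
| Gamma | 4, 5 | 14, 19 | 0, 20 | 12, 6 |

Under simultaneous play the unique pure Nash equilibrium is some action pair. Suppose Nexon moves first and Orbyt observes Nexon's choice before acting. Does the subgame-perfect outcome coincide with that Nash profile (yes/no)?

yes

Orbyt best-responds to each possible Nexon move:
- Alpha → Orbyt plays Std2 (best of 7, 11, 1, 4); Nexon gets 18.
- Beta → Orbyt plays Std4 (best of 13, 9, 13, 20); Nexon gets 6.
- Gamma → Orbyt plays Std3 (best of 5, 19, 20, 6); Nexon gets 0.
Among 18, 6, 0, the best is 18 at Alpha. Subgame-perfect outcome: (Alpha, Std2) with payoffs (18, 11).
Now find the simultaneous Nash equilibrium.
Nexon's best replies: Std1→Alpha; Std2→Alpha; Std3→Alpha; Std4→Gamma.
Orbyt's best replies: Alpha→Std2; Beta→Std4; Gamma→Std3.
The unique mutual best reply is (Alpha, Std2), giving (18, 11).
Sequential outcome (Alpha, Std2) coincides with the Nash profile (Alpha, Std2).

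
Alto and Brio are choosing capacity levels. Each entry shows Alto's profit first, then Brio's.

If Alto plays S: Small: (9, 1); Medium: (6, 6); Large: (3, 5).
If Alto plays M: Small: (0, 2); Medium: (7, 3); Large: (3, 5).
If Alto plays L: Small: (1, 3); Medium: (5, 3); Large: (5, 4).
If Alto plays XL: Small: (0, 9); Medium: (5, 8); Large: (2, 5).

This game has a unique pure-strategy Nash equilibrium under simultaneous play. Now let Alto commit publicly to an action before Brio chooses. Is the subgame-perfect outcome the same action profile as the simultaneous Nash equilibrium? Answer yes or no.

no

Work backward from Brio's decision.
- S: Brio compares 1, 6, 5 and picks Medium; Alto would get 6.
- M: Brio compares 2, 3, 5 and picks Large; Alto would get 3.
- L: Brio compares 3, 3, 4 and picks Large; Alto would get 5.
- XL: Brio compares 9, 8, 5 and picks Small; Alto would get 0.
Alto's induced payoffs are 6, 3, 5, 0, so Alto commits to S. Subgame-perfect outcome: (S, Medium) with payoffs (6, 6).
Under simultaneous play:
Alto's best replies: Small→S; Medium→M; Large→L.
Brio's best replies: S→Medium; M→Large; L→Large; XL→Small.
The unique mutual best reply is (L, Large), giving (5, 4).
Sequential outcome (S, Medium) differs from the Nash profile (L, Large).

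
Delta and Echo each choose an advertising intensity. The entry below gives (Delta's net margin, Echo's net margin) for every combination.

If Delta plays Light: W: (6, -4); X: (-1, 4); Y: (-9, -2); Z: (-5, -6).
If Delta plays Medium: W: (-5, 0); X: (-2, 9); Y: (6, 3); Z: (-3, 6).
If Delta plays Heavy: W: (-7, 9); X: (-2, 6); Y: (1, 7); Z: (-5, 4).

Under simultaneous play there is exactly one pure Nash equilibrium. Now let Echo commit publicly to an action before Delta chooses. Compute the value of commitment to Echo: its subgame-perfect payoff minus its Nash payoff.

2

Work backward from Delta's decision.
- W: Delta compares 6, -5, -7 and picks Light; Echo would get -4.
- X: Delta compares -1, -2, -2 and picks Light; Echo would get 4.
- Y: Delta compares -9, 6, 1 and picks Medium; Echo would get 3.
- Z: Delta compares -5, -3, -5 and picks Medium; Echo would get 6.
Echo's induced payoffs are -4, 4, 3, 6, so Echo commits to Z. Subgame-perfect outcome: (Medium, Z) with payoffs (-3, 6).
Under simultaneous play:
Delta's best replies: W→Light; X→Light; Y→Medium; Z→Medium.
Echo's best replies: Light→X; Medium→X; Heavy→W.
The unique mutual best reply is (Light, X), giving (-1, 4).
Echo's commitment gain: 6 − 4 = 2.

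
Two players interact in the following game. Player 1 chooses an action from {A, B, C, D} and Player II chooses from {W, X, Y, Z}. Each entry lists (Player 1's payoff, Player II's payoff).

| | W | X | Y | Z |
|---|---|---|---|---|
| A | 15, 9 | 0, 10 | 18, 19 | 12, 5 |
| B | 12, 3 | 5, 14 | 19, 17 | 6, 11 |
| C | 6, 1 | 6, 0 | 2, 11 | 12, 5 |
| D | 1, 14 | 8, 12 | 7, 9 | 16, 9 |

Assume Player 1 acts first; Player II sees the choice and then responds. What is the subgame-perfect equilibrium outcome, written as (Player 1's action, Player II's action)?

(B, Y)

Solve by backward induction (Player 1 leads).
- A → Player II plays Y (best of 9, 10, 19, 5); Player 1 gets 18.
- B → Player II plays Y (best of 3, 14, 17, 11); Player 1 gets 19.
- C → Player II plays Y (best of 1, 0, 11, 5); Player 1 gets 2.
- D → Player II plays W (best of 14, 12, 9, 9); Player 1 gets 1.
Among 18, 19, 2, 1, the best is 19 at B. Subgame-perfect outcome: (B, Y) with payoffs (19, 17).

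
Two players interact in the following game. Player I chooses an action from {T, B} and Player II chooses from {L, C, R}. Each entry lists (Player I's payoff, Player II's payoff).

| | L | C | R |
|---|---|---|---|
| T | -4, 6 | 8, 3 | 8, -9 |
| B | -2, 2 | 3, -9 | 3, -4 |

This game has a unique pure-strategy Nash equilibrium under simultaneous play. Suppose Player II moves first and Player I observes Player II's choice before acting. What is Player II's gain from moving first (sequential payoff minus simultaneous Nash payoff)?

1

Player I best-responds to each possible Player II move:
- L: BR = B, leader payoff 2.
- C: BR = T, leader payoff 3.
- R: BR = T, leader payoff -9.
Player II's induced payoffs are 2, 3, -9, so Player II commits to C. Subgame-perfect outcome: (T, C) with payoffs (8, 3).
Under simultaneous play:
Player I's best replies: L→B; C→T; R→T.
Player II's best replies: T→L; B→L.
Only (B, L) has each player best-responding; Nash payoffs (-2, 2).
Player II's commitment gain: 3 − 2 = 1.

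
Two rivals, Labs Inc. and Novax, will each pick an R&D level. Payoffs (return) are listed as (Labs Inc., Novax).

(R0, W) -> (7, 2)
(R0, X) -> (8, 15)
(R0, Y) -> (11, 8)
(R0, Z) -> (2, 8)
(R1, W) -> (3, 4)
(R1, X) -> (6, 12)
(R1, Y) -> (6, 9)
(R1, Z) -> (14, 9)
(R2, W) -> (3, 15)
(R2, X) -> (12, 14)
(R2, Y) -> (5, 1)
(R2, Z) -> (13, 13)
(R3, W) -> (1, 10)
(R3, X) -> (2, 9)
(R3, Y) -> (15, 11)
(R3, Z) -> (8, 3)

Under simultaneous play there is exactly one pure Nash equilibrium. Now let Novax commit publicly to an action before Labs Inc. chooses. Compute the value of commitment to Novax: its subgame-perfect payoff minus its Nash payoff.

3

Labs Inc. best-responds to each possible Novax move:
- W: Labs Inc. compares 7, 3, 3, 1 and picks R0; Novax would get 2.
- X: Labs Inc. compares 8, 6, 12, 2 and picks R2; Novax would get 14.
- Y: Labs Inc. compares 11, 6, 5, 15 and picks R3; Novax would get 11.
- Z: Labs Inc. compares 2, 14, 13, 8 and picks R1; Novax would get 9.
Maximizing over 2, 14, 11, 9, Novax chooses X. Subgame-perfect outcome: (R2, X) with payoffs (12, 14).
Now find the simultaneous Nash equilibrium.
Labs Inc.'s best replies: W→R0; X→R2; Y→R3; Z→R1.
Novax's best replies: R0→X; R1→X; R2→W; R3→Y.
The unique mutual best reply is (R3, Y), giving (15, 11).
Novax's commitment gain: 14 − 11 = 3.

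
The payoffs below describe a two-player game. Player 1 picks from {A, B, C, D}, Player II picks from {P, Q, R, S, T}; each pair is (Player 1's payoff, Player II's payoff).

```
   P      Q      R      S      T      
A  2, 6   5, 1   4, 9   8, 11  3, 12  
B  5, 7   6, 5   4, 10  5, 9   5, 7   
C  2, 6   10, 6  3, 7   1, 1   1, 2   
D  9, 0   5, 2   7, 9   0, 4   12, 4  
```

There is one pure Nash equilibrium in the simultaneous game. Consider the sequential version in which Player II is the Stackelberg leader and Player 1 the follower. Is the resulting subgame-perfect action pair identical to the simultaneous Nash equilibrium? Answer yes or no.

Player 1 best-responds to each possible Player II move:
- P: BR = D, leader payoff 0.
- Q: BR = C, leader payoff 6.
- R: BR = D, leader payoff 9.
- S: BR = A, leader payoff 11.
- T: BR = D, leader payoff 4.
Maximizing over 0, 6, 9, 11, 4, Player II chooses S. Subgame-perfect outcome: (A, S) with payoffs (8, 11).
Under simultaneous play:
Player 1's best replies: P→D; Q→C; R→D; S→A; T→D.
Player II's best replies: A→T; B→R; C→R; D→R.
The unique mutual best reply is (D, R), giving (7, 9).
Sequential outcome (A, S) differs from the Nash profile (D, R).

no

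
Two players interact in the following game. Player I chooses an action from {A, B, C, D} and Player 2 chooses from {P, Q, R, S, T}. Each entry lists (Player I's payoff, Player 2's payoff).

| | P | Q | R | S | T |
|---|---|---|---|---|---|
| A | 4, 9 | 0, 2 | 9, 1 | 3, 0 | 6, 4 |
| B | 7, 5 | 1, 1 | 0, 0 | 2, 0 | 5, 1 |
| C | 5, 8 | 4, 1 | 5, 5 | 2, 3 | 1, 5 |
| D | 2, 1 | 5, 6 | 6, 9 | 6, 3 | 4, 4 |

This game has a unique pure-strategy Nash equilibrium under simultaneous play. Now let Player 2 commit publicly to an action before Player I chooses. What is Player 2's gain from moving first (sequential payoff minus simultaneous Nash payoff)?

Player I best-responds to each possible Player 2 move:
- P → Player I plays B (best of 4, 7, 5, 2); Player 2 gets 5.
- Q → Player I plays D (best of 0, 1, 4, 5); Player 2 gets 6.
- R → Player I plays A (best of 9, 0, 5, 6); Player 2 gets 1.
- S → Player I plays D (best of 3, 2, 2, 6); Player 2 gets 3.
- T → Player I plays A (best of 6, 5, 1, 4); Player 2 gets 4.
Maximizing over 5, 6, 1, 3, 4, Player 2 chooses Q. Subgame-perfect outcome: (D, Q) with payoffs (5, 6).
Under simultaneous play:
Player I's best replies: P→B; Q→D; R→A; S→D; T→A.
Player 2's best replies: A→P; B→P; C→P; D→R.
The unique mutual best reply is (B, P), giving (7, 5).
Player 2's commitment gain: 6 − 5 = 1.

1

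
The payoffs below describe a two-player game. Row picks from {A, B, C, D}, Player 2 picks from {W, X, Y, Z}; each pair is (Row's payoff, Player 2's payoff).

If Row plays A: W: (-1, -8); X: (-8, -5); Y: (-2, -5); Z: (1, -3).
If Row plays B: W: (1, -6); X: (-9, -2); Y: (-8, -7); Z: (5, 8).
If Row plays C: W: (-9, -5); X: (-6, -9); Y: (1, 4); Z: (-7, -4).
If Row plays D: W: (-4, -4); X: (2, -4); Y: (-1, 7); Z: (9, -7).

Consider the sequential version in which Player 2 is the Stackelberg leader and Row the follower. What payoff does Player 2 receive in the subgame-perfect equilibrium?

4

Work backward from Row's decision.
- W → Row plays B (best of -1, 1, -9, -4); Player 2 gets -6.
- X → Row plays D (best of -8, -9, -6, 2); Player 2 gets -4.
- Y → Row plays C (best of -2, -8, 1, -1); Player 2 gets 4.
- Z → Row plays D (best of 1, 5, -7, 9); Player 2 gets -7.
Maximizing over -6, -4, 4, -7, Player 2 chooses Y. Subgame-perfect outcome: (C, Y) with payoffs (1, 4).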